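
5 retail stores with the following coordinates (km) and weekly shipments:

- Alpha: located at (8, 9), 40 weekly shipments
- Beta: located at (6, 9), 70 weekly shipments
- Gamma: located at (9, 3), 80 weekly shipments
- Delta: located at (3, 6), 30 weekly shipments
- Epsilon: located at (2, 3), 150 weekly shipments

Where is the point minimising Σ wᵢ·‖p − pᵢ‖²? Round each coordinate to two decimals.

The minimiser of Σwᵢ‖p−pᵢ‖² is the weighted centroid p* = (Σwᵢpᵢ)/(Σwᵢ).
Σwᵢ = 370.
Σwᵢxᵢ = 40·8 + 70·6 + 80·9 + 30·3 + 150·2 = 1850.
Σwᵢyᵢ = 40·9 + 70·9 + 80·3 + 30·6 + 150·3 = 1860.
x* = 1850/370 = 5.00, y* = 1860/370 = 5.03.

(5.00, 5.03)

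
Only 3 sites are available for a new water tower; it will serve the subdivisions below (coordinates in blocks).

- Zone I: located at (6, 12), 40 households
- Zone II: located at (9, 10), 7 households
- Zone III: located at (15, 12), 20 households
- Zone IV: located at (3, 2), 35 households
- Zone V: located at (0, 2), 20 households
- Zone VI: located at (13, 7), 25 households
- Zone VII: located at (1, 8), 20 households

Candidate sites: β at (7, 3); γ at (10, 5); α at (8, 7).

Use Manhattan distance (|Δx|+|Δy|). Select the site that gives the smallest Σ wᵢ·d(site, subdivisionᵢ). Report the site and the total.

Total weighted distance at each candidate:
  β (7, 3): total = 1608
  γ (10, 5): total = 1697
  α (8, 7): total = 1443
Minimum is at α with total 1443 blocks.

α, total 1443 blocks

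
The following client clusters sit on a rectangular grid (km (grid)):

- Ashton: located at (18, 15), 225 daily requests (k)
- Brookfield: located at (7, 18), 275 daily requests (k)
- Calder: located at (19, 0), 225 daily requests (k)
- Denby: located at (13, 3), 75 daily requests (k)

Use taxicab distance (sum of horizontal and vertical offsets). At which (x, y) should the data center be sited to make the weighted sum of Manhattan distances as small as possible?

(18, 15)

Manhattan distance separates: Σwᵢ(|x−xᵢ|+|y−yᵢ|) = Σwᵢ|x−xᵢ| + Σwᵢ|y−yᵢ|, so x and y are optimised independently as 1-D weighted medians.
Total weight W = 800; half = 400.
x-coordinate, sorted with cumulative weight:
  x=7 (Brookfield, w=275) cum 275
  x=13 (Denby, w=75) cum 350
  x=18 (Ashton, w=225) cum 575  ← median
  x=19 (Calder, w=225) cum 800
⇒ x* = 18
y-coordinate, sorted with cumulative weight:
  y=0 (Calder, w=225) cum 225
  y=3 (Denby, w=75) cum 300
  y=15 (Ashton, w=225) cum 525  ← median
  y=18 (Brookfield, w=275) cum 800
⇒ y* = 15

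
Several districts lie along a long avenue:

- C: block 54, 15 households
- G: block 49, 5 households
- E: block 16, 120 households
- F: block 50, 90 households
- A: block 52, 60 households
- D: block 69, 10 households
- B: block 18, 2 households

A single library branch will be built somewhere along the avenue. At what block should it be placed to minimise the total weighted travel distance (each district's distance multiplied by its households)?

x = 50

For a sum of weighted absolute distances on a line, the optimum is the weighted median (not the mean). Total weight W = 302; half-weight = 151.
Sort by position and accumulate weight:
  block 16 (E, w=120) → cum 120
  block 18 (B, w=2) → cum 122
  block 49 (G, w=5) → cum 127
  block 50 (F, w=90) → cum 217  ≥ 151 → median here
  block 52 (A, w=60) → cum 277
  block 54 (C, w=15) → cum 292
  block 69 (D, w=10) → cum 302
Optimal location: block 50.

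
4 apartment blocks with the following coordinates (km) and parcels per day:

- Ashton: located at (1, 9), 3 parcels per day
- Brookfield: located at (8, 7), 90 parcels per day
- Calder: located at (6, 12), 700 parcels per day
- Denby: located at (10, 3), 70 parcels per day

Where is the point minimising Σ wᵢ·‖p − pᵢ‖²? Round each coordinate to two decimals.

The minimiser of Σwᵢ‖p−pᵢ‖² is the weighted centroid p* = (Σwᵢpᵢ)/(Σwᵢ).
Σwᵢ = 863.
Σwᵢxᵢ = 3·1 + 90·8 + 700·6 + 70·10 = 5623.
Σwᵢyᵢ = 3·9 + 90·7 + 700·12 + 70·3 = 9267.
x* = 5623/863 = 6.52, y* = 9267/863 = 10.74.

(6.52, 10.74)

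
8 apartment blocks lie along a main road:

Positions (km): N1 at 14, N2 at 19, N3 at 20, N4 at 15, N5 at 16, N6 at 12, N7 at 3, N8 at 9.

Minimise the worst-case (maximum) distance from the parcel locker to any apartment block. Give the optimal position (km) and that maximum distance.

location 11.5, max distance 8.5

The 1-center on a line is the midpoint of the two extreme points: leftmost at 3, rightmost at 20.
Optimal location = (3 + 20)/2 = 11.5; maximum distance = (20 − 3)/2 = 8.5.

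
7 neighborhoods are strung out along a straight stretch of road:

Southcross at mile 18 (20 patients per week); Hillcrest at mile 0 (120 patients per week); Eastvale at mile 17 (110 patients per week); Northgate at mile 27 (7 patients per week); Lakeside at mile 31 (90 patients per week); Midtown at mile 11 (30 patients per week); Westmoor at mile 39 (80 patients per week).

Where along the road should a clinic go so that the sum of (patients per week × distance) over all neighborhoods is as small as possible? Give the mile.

For a sum of weighted absolute distances on a line, the optimum is the weighted median (not the mean). Total weight W = 457; half-weight = 228.5.
Sort by position and accumulate weight:
  mile 0 (Hillcrest, w=120) → cum 120
  mile 11 (Midtown, w=30) → cum 150
  mile 17 (Eastvale, w=110) → cum 260  ≥ 228.5 → median here
  mile 18 (Southcross, w=20) → cum 280
  mile 27 (Northgate, w=7) → cum 287
  mile 31 (Lakeside, w=90) → cum 377
  mile 39 (Westmoor, w=80) → cum 457
Optimal location: mile 17.

x = 17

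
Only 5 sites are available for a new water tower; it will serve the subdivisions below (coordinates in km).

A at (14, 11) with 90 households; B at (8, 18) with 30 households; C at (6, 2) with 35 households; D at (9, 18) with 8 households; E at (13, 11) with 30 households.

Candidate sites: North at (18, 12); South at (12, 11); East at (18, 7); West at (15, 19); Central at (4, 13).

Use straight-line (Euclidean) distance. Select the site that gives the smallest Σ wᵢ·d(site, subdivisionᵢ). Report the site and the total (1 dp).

South, total 891.4 km

Total weighted distance at each candidate:
  North (18, 12): total = 1507.2
  South (12, 11): total = 891.4
  East (18, 7): total = 1715.9
  West (15, 19): total = 1907.0
  Central (4, 13): total = 1834.4
Minimum is at South with total 891.4 km.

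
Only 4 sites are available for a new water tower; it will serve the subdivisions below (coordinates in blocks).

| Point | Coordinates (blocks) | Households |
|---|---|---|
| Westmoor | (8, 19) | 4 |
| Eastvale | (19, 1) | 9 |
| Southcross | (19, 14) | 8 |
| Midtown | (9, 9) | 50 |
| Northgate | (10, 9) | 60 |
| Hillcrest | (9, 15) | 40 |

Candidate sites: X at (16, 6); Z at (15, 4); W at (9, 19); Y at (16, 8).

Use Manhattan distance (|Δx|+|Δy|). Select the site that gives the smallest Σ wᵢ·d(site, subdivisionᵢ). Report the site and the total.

Y, total 1618 blocks

Total weighted distance at each candidate:
  X (16, 6): total = 1924
  Z (15, 4): total = 2093
  W (9, 19): total = 1696
  Y (16, 8): total = 1618
Minimum is at Y with total 1618 blocks.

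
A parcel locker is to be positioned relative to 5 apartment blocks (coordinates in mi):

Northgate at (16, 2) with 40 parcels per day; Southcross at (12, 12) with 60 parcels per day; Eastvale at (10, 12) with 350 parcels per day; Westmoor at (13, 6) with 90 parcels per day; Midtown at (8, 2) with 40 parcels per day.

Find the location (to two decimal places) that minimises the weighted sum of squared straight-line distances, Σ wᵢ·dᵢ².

(10.95, 9.69)

The minimiser of Σwᵢ‖p−pᵢ‖² is the weighted centroid p* = (Σwᵢpᵢ)/(Σwᵢ).
Σwᵢ = 580.
Σwᵢxᵢ = 40·16 + 60·12 + 350·10 + 90·13 + 40·8 = 6350.
Σwᵢyᵢ = 40·2 + 60·12 + 350·12 + 90·6 + 40·2 = 5620.
x* = 6350/580 = 10.95, y* = 5620/580 = 9.69.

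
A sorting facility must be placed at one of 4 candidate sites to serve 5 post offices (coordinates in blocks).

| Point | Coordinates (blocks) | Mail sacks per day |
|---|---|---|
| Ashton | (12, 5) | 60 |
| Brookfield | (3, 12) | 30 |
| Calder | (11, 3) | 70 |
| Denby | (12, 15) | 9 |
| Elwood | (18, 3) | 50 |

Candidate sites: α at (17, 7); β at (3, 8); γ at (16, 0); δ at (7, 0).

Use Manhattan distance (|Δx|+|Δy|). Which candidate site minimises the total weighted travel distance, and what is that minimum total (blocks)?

Total weighted distance at each candidate:
  α (17, 7): total = 2057
  β (3, 8): total = 2894
  γ (16, 0): total = 2271
  δ (7, 0): total = 2450
Minimum is at α with total 2057 blocks.

α, total 2057 blocks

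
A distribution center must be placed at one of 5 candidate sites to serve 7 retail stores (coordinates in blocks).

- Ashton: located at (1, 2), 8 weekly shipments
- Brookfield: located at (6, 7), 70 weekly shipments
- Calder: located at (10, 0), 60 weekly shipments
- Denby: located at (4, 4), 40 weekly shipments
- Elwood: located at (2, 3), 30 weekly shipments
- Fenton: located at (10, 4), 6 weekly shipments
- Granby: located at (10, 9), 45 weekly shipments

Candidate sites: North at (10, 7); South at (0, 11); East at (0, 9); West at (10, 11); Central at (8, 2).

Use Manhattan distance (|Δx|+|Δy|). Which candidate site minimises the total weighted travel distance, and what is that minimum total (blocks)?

Total weighted distance at each candidate:
  North (10, 7): total = 1640
  South (0, 11): total = 3422
  East (0, 9): total = 2904
  West (10, 11): total = 2496
  Central (8, 2): total = 1665
Minimum is at North with total 1640 blocks.

North, total 1640 blocks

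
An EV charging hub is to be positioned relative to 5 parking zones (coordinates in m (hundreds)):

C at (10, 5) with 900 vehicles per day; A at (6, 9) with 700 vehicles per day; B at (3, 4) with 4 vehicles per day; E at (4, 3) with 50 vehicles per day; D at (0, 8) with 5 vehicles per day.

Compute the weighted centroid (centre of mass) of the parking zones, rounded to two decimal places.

The minimiser of Σwᵢ‖p−pᵢ‖² is the weighted centroid p* = (Σwᵢpᵢ)/(Σwᵢ).
Σwᵢ = 1659.
Σwᵢxᵢ = 900·10 + 700·6 + 4·3 + 50·4 + 5·0 = 13412.
Σwᵢyᵢ = 900·5 + 700·9 + 4·4 + 50·3 + 5·8 = 11006.
x* = 13412/1659 = 8.08, y* = 11006/1659 = 6.63.

(8.08, 6.63)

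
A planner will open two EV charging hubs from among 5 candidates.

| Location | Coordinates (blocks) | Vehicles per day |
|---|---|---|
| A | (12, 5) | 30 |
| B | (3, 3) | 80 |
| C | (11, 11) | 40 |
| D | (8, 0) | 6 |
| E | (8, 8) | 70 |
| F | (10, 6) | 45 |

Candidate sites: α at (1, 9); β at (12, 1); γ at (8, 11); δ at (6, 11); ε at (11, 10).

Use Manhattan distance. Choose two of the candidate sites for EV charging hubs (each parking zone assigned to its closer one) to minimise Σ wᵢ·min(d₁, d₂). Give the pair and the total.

{α, ε}, total 1513

Evaluate every pair (each demand assigned to the nearer of the two):
  {α, ε}: total = 1513
  {β, ε}: total = 1645
  {α, γ}: total = 1651
  {β, γ}: total = 1675
  {δ, ε}: total = 1753
  {γ, ε}: total = 1761
  {γ, δ}: total = 1891
  {β, δ}: total = 1895
  {α, δ}: total = 2033
  {α, β}: total = 2105
Best pair: {α, ε} with total 1513.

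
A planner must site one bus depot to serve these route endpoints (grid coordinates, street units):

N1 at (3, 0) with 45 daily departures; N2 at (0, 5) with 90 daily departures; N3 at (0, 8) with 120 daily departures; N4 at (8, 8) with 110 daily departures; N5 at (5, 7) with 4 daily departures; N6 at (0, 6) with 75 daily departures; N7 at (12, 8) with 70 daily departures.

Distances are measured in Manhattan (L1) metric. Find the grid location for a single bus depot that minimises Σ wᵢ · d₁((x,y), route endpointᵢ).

(0, 8)

Manhattan distance separates: Σwᵢ(|x−xᵢ|+|y−yᵢ|) = Σwᵢ|x−xᵢ| + Σwᵢ|y−yᵢ|, so x and y are optimised independently as 1-D weighted medians.
Total weight W = 514; half = 257.
x-coordinate, sorted with cumulative weight:
  x=0 (N2, w=90) cum 90
  x=0 (N3, w=120) cum 210
  x=0 (N6, w=75) cum 285  ← median
  x=3 (N1, w=45) cum 330
  x=5 (N5, w=4) cum 334
  x=8 (N4, w=110) cum 444
  x=12 (N7, w=70) cum 514
⇒ x* = 0
y-coordinate, sorted with cumulative weight:
  y=0 (N1, w=45) cum 45
  y=5 (N2, w=90) cum 135
  y=6 (N6, w=75) cum 210
  y=7 (N5, w=4) cum 214
  y=8 (N3, w=120) cum 334  ← median
  y=8 (N4, w=110) cum 444
  y=8 (N7, w=70) cum 514
⇒ y* = 8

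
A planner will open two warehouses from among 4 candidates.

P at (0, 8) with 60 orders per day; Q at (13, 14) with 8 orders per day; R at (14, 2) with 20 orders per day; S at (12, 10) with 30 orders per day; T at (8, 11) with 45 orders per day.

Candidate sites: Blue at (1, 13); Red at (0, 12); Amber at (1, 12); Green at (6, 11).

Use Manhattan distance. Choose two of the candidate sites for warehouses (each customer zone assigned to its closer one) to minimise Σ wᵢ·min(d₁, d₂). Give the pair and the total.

Evaluate every pair (each demand assigned to the nearer of the two):
  {Red, Green}: total = 960
  {Amber, Green}: total = 1020
  {Blue, Green}: total = 1080
  {Red, Amber}: total = 1562
  {Blue, Amber}: total = 1614
  {Blue, Red}: total = 1649
Best pair: {Red, Green} with total 960.

{Red, Green}, total 960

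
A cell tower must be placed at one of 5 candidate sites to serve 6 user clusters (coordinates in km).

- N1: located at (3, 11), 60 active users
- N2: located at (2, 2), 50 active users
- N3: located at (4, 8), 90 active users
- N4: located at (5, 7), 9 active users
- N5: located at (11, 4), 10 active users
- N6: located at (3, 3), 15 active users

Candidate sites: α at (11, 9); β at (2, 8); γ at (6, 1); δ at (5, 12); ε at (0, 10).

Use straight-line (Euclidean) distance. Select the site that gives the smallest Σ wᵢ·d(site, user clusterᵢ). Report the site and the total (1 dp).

Total weighted distance at each candidate:
  α (11, 9): total = 1958.2
  β (2, 8): total = 873.2
  γ (6, 1): total = 1654.9
  δ (5, 12): total = 1310.6
  ε (0, 10): total = 1296.6
Minimum is at β with total 873.2 km.

β, total 873.2 km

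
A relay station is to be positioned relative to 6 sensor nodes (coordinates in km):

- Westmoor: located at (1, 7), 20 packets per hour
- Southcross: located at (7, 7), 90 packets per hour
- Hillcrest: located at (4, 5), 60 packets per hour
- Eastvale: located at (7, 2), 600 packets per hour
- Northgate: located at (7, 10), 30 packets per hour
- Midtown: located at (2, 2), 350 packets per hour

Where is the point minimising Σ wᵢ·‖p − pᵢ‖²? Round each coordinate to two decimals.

The minimiser of Σwᵢ‖p−pᵢ‖² is the weighted centroid p* = (Σwᵢpᵢ)/(Σwᵢ).
Σwᵢ = 1150.
Σwᵢxᵢ = 20·1 + 90·7 + 60·4 + 600·7 + 30·7 + 350·2 = 6000.
Σwᵢyᵢ = 20·7 + 90·7 + 60·5 + 600·2 + 30·10 + 350·2 = 3270.
x* = 6000/1150 = 5.22, y* = 3270/1150 = 2.84.

(5.22, 2.84)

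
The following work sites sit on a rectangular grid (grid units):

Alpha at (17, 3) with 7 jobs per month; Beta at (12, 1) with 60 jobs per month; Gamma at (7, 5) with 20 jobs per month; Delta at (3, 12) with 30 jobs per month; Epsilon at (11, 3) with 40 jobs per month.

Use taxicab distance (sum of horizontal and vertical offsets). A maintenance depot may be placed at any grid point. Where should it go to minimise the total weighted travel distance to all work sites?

(11, 3)

Manhattan distance separates: Σwᵢ(|x−xᵢ|+|y−yᵢ|) = Σwᵢ|x−xᵢ| + Σwᵢ|y−yᵢ|, so x and y are optimised independently as 1-D weighted medians.
Total weight W = 157; half = 78.5.
x-coordinate, sorted with cumulative weight:
  x=3 (Delta, w=30) cum 30
  x=7 (Gamma, w=20) cum 50
  x=11 (Epsilon, w=40) cum 90  ← median
  x=12 (Beta, w=60) cum 150
  x=17 (Alpha, w=7) cum 157
⇒ x* = 11
y-coordinate, sorted with cumulative weight:
  y=1 (Beta, w=60) cum 60
  y=3 (Alpha, w=7) cum 67
  y=3 (Epsilon, w=40) cum 107  ← median
  y=5 (Gamma, w=20) cum 127
  y=12 (Delta, w=30) cum 157
⇒ y* = 3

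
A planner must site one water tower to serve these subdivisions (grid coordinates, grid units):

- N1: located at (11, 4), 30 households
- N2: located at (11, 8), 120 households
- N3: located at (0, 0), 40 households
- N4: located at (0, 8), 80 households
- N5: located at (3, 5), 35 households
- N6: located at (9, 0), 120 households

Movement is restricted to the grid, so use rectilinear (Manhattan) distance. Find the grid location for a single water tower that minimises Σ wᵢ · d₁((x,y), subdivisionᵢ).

Manhattan distance separates: Σwᵢ(|x−xᵢ|+|y−yᵢ|) = Σwᵢ|x−xᵢ| + Σwᵢ|y−yᵢ|, so x and y are optimised independently as 1-D weighted medians.
Total weight W = 425; half = 212.5.
x-coordinate, sorted with cumulative weight:
  x=0 (N3, w=40) cum 40
  x=0 (N4, w=80) cum 120
  x=3 (N5, w=35) cum 155
  x=9 (N6, w=120) cum 275  ← median
  x=11 (N1, w=30) cum 305
  x=11 (N2, w=120) cum 425
⇒ x* = 9
y-coordinate, sorted with cumulative weight:
  y=0 (N3, w=40) cum 40
  y=0 (N6, w=120) cum 160
  y=4 (N1, w=30) cum 190
  y=5 (N5, w=35) cum 225  ← median
  y=8 (N2, w=120) cum 345
  y=8 (N4, w=80) cum 425
⇒ y* = 5

(9, 5)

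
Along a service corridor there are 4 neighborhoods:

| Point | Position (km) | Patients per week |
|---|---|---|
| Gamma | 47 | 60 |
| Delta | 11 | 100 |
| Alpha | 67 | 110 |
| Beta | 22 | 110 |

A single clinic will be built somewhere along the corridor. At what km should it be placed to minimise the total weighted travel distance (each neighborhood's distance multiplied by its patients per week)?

For a sum of weighted absolute distances on a line, the optimum is the weighted median (not the mean). Total weight W = 380; half-weight = 190.
Sort by position and accumulate weight:
  km 11 (Delta, w=100) → cum 100
  km 22 (Beta, w=110) → cum 210  ≥ 190 → median here
  km 47 (Gamma, w=60) → cum 270
  km 67 (Alpha, w=110) → cum 380
Optimal location: km 22.

x = 22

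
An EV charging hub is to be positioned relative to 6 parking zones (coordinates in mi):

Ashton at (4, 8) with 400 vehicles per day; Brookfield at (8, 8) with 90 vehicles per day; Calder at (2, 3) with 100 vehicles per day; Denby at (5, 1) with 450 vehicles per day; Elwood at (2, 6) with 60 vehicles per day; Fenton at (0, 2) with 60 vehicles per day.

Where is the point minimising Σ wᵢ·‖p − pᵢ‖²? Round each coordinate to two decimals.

The minimiser of Σwᵢ‖p−pᵢ‖² is the weighted centroid p* = (Σwᵢpᵢ)/(Σwᵢ).
Σwᵢ = 1160.
Σwᵢxᵢ = 400·4 + 90·8 + 100·2 + 450·5 + 60·2 + 60·0 = 4890.
Σwᵢyᵢ = 400·8 + 90·8 + 100·3 + 450·1 + 60·6 + 60·2 = 5150.
x* = 4890/1160 = 4.22, y* = 5150/1160 = 4.44.

(4.22, 4.44)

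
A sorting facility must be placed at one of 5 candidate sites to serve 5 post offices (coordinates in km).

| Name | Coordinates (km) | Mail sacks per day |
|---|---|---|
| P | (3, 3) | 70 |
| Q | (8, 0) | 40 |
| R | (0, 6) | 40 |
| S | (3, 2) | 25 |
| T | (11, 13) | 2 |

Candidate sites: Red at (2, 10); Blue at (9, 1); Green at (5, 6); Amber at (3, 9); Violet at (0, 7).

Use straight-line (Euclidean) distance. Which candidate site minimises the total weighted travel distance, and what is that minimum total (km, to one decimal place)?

Total weighted distance at each candidate:
  Red (2, 10): total = 1360.9
  Blue (9, 1): total = 1087.5
  Green (5, 6): total = 851.0
  Amber (3, 9): total = 1194.4
  Violet (0, 7): total = 986.0
Minimum is at Green with total 851.0 km.

Green, total 851.0 km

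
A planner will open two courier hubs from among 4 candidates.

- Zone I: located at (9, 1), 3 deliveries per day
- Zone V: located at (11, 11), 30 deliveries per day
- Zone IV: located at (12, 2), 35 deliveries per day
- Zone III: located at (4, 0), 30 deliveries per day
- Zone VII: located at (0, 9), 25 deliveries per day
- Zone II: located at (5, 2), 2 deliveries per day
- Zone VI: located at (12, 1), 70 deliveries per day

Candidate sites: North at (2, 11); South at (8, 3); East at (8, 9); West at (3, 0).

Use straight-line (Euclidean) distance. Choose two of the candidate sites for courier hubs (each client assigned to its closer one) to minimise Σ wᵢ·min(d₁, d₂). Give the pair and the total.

Evaluate every pair (each demand assigned to the nearer of the two):
  {South, East}: total = 928.6
  {North, South}: total = 947.4
  {South, West}: total = 993.2
  {East, West}: total = 1270.3
  {North, West}: total = 1351.2
  {North, East}: total = 1422.0
Best pair: {South, East} with total 928.6.

{South, East}, total 928.6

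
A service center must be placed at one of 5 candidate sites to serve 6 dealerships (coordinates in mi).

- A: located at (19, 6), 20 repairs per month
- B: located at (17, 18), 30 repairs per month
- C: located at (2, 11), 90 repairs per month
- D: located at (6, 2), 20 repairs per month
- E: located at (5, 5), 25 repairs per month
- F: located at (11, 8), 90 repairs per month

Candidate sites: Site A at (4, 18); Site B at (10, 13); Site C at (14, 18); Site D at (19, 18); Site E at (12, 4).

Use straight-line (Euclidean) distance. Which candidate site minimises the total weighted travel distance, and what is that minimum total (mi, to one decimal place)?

Total weighted distance at each candidate:
  Site A (4, 18): total = 3176.4
  Site B (10, 13): total = 2157.1
  Site C (14, 18): total = 3293.0
  Site D (19, 18): total = 3997.1
  Site E (12, 4): total = 2364.5
Minimum is at Site B with total 2157.1 mi.

Site B, total 2157.1 mi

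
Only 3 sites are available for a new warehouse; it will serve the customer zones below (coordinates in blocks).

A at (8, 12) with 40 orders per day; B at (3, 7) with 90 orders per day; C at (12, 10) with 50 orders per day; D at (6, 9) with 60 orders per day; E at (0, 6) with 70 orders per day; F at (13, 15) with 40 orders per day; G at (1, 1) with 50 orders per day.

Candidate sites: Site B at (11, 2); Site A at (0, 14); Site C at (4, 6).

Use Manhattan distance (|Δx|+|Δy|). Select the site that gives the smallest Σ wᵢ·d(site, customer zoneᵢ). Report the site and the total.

Total weighted distance at each candidate:
  Site B (11, 2): total = 5060
  Site A (0, 14): total = 4580
  Site C (4, 6): total = 2880
Minimum is at Site C with total 2880 blocks.

Site C, total 2880 blocks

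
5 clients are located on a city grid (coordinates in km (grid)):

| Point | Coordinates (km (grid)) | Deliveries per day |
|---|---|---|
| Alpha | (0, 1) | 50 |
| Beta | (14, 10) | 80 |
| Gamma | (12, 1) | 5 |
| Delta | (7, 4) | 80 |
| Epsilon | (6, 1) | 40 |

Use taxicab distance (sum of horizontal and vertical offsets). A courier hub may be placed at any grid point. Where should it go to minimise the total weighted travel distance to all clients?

Manhattan distance separates: Σwᵢ(|x−xᵢ|+|y−yᵢ|) = Σwᵢ|x−xᵢ| + Σwᵢ|y−yᵢ|, so x and y are optimised independently as 1-D weighted medians.
Total weight W = 255; half = 127.5.
x-coordinate, sorted with cumulative weight:
  x=0 (Alpha, w=50) cum 50
  x=6 (Epsilon, w=40) cum 90
  x=7 (Delta, w=80) cum 170  ← median
  x=12 (Gamma, w=5) cum 175
  x=14 (Beta, w=80) cum 255
⇒ x* = 7
y-coordinate, sorted with cumulative weight:
  y=1 (Alpha, w=50) cum 50
  y=1 (Gamma, w=5) cum 55
  y=1 (Epsilon, w=40) cum 95
  y=4 (Delta, w=80) cum 175  ← median
  y=10 (Beta, w=80) cum 255
⇒ y* = 4

(7, 4)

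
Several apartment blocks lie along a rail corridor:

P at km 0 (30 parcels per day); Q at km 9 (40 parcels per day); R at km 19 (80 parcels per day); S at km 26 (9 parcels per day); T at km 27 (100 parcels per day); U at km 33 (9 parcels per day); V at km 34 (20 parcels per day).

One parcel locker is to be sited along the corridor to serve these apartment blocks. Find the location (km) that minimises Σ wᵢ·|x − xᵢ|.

x = 19

For a sum of weighted absolute distances on a line, the optimum is the weighted median (not the mean). Total weight W = 288; half-weight = 144.
Sort by position and accumulate weight:
  km 0 (P, w=30) → cum 30
  km 9 (Q, w=40) → cum 70
  km 19 (R, w=80) → cum 150  ≥ 144 → median here
  km 26 (S, w=9) → cum 159
  km 27 (T, w=100) → cum 259
  km 33 (U, w=9) → cum 268
  km 34 (V, w=20) → cum 288
Optimal location: km 19.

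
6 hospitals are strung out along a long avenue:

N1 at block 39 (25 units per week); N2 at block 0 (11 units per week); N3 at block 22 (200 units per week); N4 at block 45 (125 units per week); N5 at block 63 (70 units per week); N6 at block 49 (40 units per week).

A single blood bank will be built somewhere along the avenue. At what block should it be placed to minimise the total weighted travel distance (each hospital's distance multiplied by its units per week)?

For a sum of weighted absolute distances on a line, the optimum is the weighted median (not the mean). Total weight W = 471; half-weight = 235.5.
Sort by position and accumulate weight:
  block 0 (N2, w=11) → cum 11
  block 22 (N3, w=200) → cum 211
  block 39 (N1, w=25) → cum 236  ≥ 235.5 → median here
  block 45 (N4, w=125) → cum 361
  block 49 (N6, w=40) → cum 401
  block 63 (N5, w=70) → cum 471
Optimal location: block 39.

x = 39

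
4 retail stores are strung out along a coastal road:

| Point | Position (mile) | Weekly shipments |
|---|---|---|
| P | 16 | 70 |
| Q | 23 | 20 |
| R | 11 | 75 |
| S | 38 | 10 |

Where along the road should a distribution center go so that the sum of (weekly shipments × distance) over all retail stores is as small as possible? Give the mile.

For a sum of weighted absolute distances on a line, the optimum is the weighted median (not the mean). Total weight W = 175; half-weight = 87.5.
Sort by position and accumulate weight:
  mile 11 (R, w=75) → cum 75
  mile 16 (P, w=70) → cum 145  ≥ 87.5 → median here
  mile 23 (Q, w=20) → cum 165
  mile 38 (S, w=10) → cum 175
Optimal location: mile 16.

x = 16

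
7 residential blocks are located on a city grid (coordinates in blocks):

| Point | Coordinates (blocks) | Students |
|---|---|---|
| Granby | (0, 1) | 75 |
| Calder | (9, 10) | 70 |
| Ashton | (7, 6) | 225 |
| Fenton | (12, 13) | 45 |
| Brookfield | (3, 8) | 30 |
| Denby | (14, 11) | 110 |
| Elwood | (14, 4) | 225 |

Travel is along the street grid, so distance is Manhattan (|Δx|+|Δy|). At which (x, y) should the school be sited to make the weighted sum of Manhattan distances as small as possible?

Manhattan distance separates: Σwᵢ(|x−xᵢ|+|y−yᵢ|) = Σwᵢ|x−xᵢ| + Σwᵢ|y−yᵢ|, so x and y are optimised independently as 1-D weighted medians.
Total weight W = 780; half = 390.
x-coordinate, sorted with cumulative weight:
  x=0 (Granby, w=75) cum 75
  x=3 (Brookfield, w=30) cum 105
  x=7 (Ashton, w=225) cum 330
  x=9 (Calder, w=70) cum 400  ← median
  x=12 (Fenton, w=45) cum 445
  x=14 (Denby, w=110) cum 555
  x=14 (Elwood, w=225) cum 780
⇒ x* = 9
y-coordinate, sorted with cumulative weight:
  y=1 (Granby, w=75) cum 75
  y=4 (Elwood, w=225) cum 300
  y=6 (Ashton, w=225) cum 525  ← median
  y=8 (Brookfield, w=30) cum 555
  y=10 (Calder, w=70) cum 625
  y=11 (Denby, w=110) cum 735
  y=13 (Fenton, w=45) cum 780
⇒ y* = 6

(9, 6)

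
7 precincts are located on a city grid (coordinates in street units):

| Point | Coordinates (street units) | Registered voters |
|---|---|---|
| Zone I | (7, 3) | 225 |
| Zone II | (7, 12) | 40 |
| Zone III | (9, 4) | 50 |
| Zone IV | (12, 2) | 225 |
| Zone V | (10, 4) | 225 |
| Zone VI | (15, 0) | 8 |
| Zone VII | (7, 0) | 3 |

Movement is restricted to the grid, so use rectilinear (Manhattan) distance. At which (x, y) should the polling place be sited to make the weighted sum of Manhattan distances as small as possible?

(10, 3)

Manhattan distance separates: Σwᵢ(|x−xᵢ|+|y−yᵢ|) = Σwᵢ|x−xᵢ| + Σwᵢ|y−yᵢ|, so x and y are optimised independently as 1-D weighted medians.
Total weight W = 776; half = 388.
x-coordinate, sorted with cumulative weight:
  x=7 (Zone I, w=225) cum 225
  x=7 (Zone II, w=40) cum 265
  x=7 (Zone VII, w=3) cum 268
  x=9 (Zone III, w=50) cum 318
  x=10 (Zone V, w=225) cum 543  ← median
  x=12 (Zone IV, w=225) cum 768
  x=15 (Zone VI, w=8) cum 776
⇒ x* = 10
y-coordinate, sorted with cumulative weight:
  y=0 (Zone VI, w=8) cum 8
  y=0 (Zone VII, w=3) cum 11
  y=2 (Zone IV, w=225) cum 236
  y=3 (Zone I, w=225) cum 461  ← median
  y=4 (Zone III, w=50) cum 511
  y=4 (Zone V, w=225) cum 736
  y=12 (Zone II, w=40) cum 776
⇒ y* = 3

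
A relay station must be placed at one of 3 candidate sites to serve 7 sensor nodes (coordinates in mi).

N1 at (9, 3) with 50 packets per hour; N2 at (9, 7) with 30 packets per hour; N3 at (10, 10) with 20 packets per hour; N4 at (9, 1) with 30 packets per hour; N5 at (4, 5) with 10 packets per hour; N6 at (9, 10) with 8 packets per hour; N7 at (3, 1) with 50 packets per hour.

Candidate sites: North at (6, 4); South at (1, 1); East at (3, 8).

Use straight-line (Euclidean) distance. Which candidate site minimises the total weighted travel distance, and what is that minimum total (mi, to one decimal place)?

Total weighted distance at each candidate:
  North (6, 4): total = 845.1
  South (1, 1): total = 1453.2
  East (3, 8): total = 1427.4
Minimum is at North with total 845.1 mi.

North, total 845.1 mi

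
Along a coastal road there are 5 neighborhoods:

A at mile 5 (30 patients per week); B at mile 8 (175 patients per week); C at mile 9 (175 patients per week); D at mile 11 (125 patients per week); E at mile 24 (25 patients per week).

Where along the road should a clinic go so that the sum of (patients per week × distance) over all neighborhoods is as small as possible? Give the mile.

For a sum of weighted absolute distances on a line, the optimum is the weighted median (not the mean). Total weight W = 530; half-weight = 265.
Sort by position and accumulate weight:
  mile 5 (A, w=30) → cum 30
  mile 8 (B, w=175) → cum 205
  mile 9 (C, w=175) → cum 380  ≥ 265 → median here
  mile 11 (D, w=125) → cum 505
  mile 24 (E, w=25) → cum 530
Optimal location: mile 9.

x = 9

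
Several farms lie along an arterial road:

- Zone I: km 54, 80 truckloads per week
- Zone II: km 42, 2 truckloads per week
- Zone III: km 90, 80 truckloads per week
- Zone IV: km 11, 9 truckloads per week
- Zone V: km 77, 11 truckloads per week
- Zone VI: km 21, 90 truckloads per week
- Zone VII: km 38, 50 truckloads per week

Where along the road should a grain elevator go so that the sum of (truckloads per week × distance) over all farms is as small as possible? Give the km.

For a sum of weighted absolute distances on a line, the optimum is the weighted median (not the mean). Total weight W = 322; half-weight = 161.
Sort by position and accumulate weight:
  km 11 (Zone IV, w=9) → cum 9
  km 21 (Zone VI, w=90) → cum 99
  km 38 (Zone VII, w=50) → cum 149
  km 42 (Zone II, w=2) → cum 151
  km 54 (Zone I, w=80) → cum 231  ≥ 161 → median here
  km 77 (Zone V, w=11) → cum 242
  km 90 (Zone III, w=80) → cum 322
Optimal location: km 54.

x = 54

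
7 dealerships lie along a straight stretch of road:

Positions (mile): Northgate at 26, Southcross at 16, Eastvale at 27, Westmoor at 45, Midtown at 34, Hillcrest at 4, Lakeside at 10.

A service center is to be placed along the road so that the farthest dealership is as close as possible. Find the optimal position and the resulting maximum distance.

The 1-center on a line is the midpoint of the two extreme points: leftmost at 4, rightmost at 45.
Optimal location = (4 + 45)/2 = 24.5; maximum distance = (45 − 4)/2 = 20.5.

location 24.5, max distance 20.5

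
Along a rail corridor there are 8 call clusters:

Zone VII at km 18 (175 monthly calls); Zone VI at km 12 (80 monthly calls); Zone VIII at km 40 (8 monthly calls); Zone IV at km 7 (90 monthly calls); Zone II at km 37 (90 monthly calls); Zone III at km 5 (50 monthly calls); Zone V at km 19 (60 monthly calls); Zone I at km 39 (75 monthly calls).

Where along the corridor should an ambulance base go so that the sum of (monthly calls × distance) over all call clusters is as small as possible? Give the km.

For a sum of weighted absolute distances on a line, the optimum is the weighted median (not the mean). Total weight W = 628; half-weight = 314.
Sort by position and accumulate weight:
  km 5 (Zone III, w=50) → cum 50
  km 7 (Zone IV, w=90) → cum 140
  km 12 (Zone VI, w=80) → cum 220
  km 18 (Zone VII, w=175) → cum 395  ≥ 314 → median here
  km 19 (Zone V, w=60) → cum 455
  km 37 (Zone II, w=90) → cum 545
  km 39 (Zone I, w=75) → cum 620
  km 40 (Zone VIII, w=8) → cum 628
Optimal location: km 18.

x = 18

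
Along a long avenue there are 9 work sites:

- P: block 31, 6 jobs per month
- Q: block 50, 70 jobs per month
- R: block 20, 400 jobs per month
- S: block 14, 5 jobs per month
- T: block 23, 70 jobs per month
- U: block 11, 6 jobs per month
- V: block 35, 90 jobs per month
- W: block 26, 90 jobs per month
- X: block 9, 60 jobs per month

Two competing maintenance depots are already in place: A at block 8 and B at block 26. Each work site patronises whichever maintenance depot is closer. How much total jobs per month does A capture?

71

The indifferent point is the midpoint (8+26)/2 = 17; work sites left of it (closer to A at 8) go to A, those right go to B.
  X at 9 (w=60) → A
  U at 11 (w=6) → A
  S at 14 (w=5) → A
  R at 20 (w=400) → B
  T at 23 (w=70) → B
  W at 26 (w=90) → B
  P at 31 (w=6) → B
  V at 35 (w=90) → B
  Q at 50 (w=70) → B
A captures 71; B captures 726.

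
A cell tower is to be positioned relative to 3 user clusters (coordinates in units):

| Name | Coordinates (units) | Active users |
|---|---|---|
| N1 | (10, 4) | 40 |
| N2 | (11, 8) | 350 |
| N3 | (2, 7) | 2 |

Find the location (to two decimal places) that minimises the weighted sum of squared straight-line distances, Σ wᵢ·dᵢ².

The minimiser of Σwᵢ‖p−pᵢ‖² is the weighted centroid p* = (Σwᵢpᵢ)/(Σwᵢ).
Σwᵢ = 392.
Σwᵢxᵢ = 40·10 + 350·11 + 2·2 = 4254.
Σwᵢyᵢ = 40·4 + 350·8 + 2·7 = 2974.
x* = 4254/392 = 10.85, y* = 2974/392 = 7.59.

(10.85, 7.59)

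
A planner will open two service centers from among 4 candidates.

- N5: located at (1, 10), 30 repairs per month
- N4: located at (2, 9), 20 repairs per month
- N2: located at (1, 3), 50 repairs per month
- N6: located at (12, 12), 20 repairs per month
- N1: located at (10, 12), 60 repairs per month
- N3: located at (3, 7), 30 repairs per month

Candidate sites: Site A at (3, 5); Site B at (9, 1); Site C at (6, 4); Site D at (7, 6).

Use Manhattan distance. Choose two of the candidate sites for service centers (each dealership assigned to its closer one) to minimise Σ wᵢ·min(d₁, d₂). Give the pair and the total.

Evaluate every pair (each demand assigned to the nearer of the two):
  {Site A, Site D}: total = 1330
  {Site A, Site B}: total = 1570
  {Site A, Site C}: total = 1570
  {Site C, Site D}: total = 1670
  {Site B, Site D}: total = 1820
  {Site B, Site C}: total = 1990
Best pair: {Site A, Site D} with total 1330.

{Site A, Site D}, total 1330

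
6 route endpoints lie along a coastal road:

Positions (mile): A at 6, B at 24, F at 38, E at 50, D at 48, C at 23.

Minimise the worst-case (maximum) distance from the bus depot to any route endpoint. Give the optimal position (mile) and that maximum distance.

The 1-center on a line is the midpoint of the two extreme points: leftmost at 6, rightmost at 50.
Optimal location = (6 + 50)/2 = 28; maximum distance = (50 − 6)/2 = 22.

location 28, max distance 22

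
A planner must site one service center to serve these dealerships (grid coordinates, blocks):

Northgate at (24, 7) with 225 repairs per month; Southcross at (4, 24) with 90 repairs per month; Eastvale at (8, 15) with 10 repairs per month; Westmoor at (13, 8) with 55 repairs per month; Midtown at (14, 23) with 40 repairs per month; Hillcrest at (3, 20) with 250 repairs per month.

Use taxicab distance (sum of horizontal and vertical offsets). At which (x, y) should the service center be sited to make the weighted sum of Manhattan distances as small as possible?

Manhattan distance separates: Σwᵢ(|x−xᵢ|+|y−yᵢ|) = Σwᵢ|x−xᵢ| + Σwᵢ|y−yᵢ|, so x and y are optimised independently as 1-D weighted medians.
Total weight W = 670; half = 335.
x-coordinate, sorted with cumulative weight:
  x=3 (Hillcrest, w=250) cum 250
  x=4 (Southcross, w=90) cum 340  ← median
  x=8 (Eastvale, w=10) cum 350
  x=13 (Westmoor, w=55) cum 405
  x=14 (Midtown, w=40) cum 445
  x=24 (Northgate, w=225) cum 670
⇒ x* = 4
y-coordinate, sorted with cumulative weight:
  y=7 (Northgate, w=225) cum 225
  y=8 (Westmoor, w=55) cum 280
  y=15 (Eastvale, w=10) cum 290
  y=20 (Hillcrest, w=250) cum 540  ← median
  y=23 (Midtown, w=40) cum 580
  y=24 (Southcross, w=90) cum 670
⇒ y* = 20

(4, 20)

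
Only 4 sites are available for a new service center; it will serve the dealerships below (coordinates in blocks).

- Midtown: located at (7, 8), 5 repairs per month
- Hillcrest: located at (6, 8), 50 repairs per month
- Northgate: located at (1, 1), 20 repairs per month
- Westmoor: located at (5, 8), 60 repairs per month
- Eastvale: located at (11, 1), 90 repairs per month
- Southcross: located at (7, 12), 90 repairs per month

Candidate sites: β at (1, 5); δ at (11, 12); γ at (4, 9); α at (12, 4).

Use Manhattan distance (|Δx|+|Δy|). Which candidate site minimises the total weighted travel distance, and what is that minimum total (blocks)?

Total weighted distance at each candidate:
  β (1, 5): total = 3375
  δ (11, 12): total = 2860
  γ (4, 9): total = 2400
  α (12, 4): total = 3015
Minimum is at γ with total 2400 blocks.

γ, total 2400 blocks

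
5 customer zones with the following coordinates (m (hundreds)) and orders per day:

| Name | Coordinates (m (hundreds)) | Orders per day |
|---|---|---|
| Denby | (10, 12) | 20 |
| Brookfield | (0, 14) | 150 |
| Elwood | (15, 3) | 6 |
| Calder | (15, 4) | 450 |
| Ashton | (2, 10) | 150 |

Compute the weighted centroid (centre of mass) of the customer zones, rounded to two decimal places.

The minimiser of Σwᵢ‖p−pᵢ‖² is the weighted centroid p* = (Σwᵢpᵢ)/(Σwᵢ).
Σwᵢ = 776.
Σwᵢxᵢ = 20·10 + 150·0 + 6·15 + 450·15 + 150·2 = 7340.
Σwᵢyᵢ = 20·12 + 150·14 + 6·3 + 450·4 + 150·10 = 5658.
x* = 7340/776 = 9.46, y* = 5658/776 = 7.29.

(9.46, 7.29)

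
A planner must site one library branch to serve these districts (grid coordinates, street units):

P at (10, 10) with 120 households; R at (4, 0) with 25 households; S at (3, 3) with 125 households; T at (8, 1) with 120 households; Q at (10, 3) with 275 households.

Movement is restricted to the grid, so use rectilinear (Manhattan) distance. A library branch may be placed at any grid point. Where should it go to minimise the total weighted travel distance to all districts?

Manhattan distance separates: Σwᵢ(|x−xᵢ|+|y−yᵢ|) = Σwᵢ|x−xᵢ| + Σwᵢ|y−yᵢ|, so x and y are optimised independently as 1-D weighted medians.
Total weight W = 665; half = 332.5.
x-coordinate, sorted with cumulative weight:
  x=3 (S, w=125) cum 125
  x=4 (R, w=25) cum 150
  x=8 (T, w=120) cum 270
  x=10 (P, w=120) cum 390  ← median
  x=10 (Q, w=275) cum 665
⇒ x* = 10
y-coordinate, sorted with cumulative weight:
  y=0 (R, w=25) cum 25
  y=1 (T, w=120) cum 145
  y=3 (S, w=125) cum 270
  y=3 (Q, w=275) cum 545  ← median
  y=10 (P, w=120) cum 665
⇒ y* = 3

(10, 3)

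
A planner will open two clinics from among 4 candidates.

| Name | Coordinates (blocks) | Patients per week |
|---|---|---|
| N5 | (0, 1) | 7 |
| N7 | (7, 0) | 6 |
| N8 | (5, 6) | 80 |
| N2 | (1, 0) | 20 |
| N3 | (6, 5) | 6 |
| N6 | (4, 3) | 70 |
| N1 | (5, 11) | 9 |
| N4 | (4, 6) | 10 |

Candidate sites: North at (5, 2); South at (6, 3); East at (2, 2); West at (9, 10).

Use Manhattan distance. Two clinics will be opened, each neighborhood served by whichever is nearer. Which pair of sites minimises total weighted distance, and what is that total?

{South, East}, total 708

Evaluate every pair (each demand assigned to the nearer of the two):
  {South, East}: total = 708
  {North, East}: total = 720
  {North, West}: total = 765
  {North, South}: total = 789
  {South, West}: total = 807
  {East, West}: total = 1040
Best pair: {South, East} with total 708.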